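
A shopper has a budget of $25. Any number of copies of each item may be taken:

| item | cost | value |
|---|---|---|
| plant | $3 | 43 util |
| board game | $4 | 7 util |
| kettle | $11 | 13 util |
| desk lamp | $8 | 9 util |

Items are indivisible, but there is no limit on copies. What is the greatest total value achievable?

344 util

Best value-per-unit is plant at 43/3, and filling with it alone uses cost 8×3=24. No mix of the others beats 8×43 = 344.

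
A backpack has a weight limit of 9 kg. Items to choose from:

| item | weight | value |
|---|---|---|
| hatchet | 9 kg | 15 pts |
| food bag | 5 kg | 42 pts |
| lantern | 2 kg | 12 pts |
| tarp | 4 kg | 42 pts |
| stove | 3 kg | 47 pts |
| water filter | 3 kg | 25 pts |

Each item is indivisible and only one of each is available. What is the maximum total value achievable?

101 pts

Check high-value combinations within 9 kg:
- lantern+tarp+stove: weight 2+4+3=9, value 12+42+47=101
- tarp+stove: weight 4+3=7, value 42+47=89
- food bag+stove: weight 5+3=8, value 42+47=89
- lantern+stove+water filter: weight 2+3+3=8, value 12+47+25=84
Best: 101 pts.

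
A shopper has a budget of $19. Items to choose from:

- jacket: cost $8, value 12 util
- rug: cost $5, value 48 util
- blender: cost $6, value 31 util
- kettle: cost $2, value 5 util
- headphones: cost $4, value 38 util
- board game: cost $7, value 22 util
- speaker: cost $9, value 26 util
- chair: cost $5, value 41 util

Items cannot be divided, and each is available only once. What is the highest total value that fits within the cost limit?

Check high-value combinations within $19:
- rug+kettle+headphones+chair: cost 5+2+4+5=16, value 48+5+38+41=132
- rug+headphones+chair: cost 5+4+5=14, value 48+38+41=127
- rug+blender+kettle+chair: cost 5+6+2+5=18, value 48+31+5+41=125
- rug+blender+kettle+headphones: cost 5+6+2+4=17, value 48+31+5+38=122
Best: 132 util.

132 util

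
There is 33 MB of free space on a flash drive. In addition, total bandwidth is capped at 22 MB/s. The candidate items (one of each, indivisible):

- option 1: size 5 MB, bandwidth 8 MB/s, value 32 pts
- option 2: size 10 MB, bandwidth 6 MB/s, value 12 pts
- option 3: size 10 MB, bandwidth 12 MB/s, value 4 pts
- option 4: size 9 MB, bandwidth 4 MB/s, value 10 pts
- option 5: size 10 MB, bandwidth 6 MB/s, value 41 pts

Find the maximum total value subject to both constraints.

Feasible sets respecting both limits:
- option 1+option 2+option 5: size 25, bandwidth 20, value 85
- option 1+option 4+option 5: size 24, bandwidth 18, value 83
- option 1+option 5: size 15, bandwidth 14, value 73
Best: 85 pts.

85 pts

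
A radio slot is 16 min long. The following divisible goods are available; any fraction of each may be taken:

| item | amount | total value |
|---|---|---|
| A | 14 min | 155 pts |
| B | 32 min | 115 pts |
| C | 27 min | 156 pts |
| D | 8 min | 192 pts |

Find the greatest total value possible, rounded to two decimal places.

Take in order of value per unit:
- D (192/8 per unit): all 8 → value 192, running total 192.00
- A (155/14 per unit): 8 of 14 → value 8×155/14 = 88.5714, running total 280.57
Total 280.57.

280.57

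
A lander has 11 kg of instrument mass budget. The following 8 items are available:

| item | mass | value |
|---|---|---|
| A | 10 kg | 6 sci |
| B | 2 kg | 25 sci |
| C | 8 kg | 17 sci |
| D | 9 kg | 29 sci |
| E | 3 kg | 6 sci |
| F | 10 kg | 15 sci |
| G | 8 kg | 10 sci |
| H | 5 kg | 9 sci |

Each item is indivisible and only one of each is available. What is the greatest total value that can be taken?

This is a 0/1 knapsack; check combinations near the capacity.
- B+D: mass 2+9=11, value 25+29=54
- B+C: mass 2+8=10, value 25+17=42
- B+E+H: mass 2+3+5=10, value 25+6+9=40
- B+G: mass 2+8=10, value 25+10=35
- B+H: mass 2+5=7, value 25+9=34
Best: 54 sci.

54 sci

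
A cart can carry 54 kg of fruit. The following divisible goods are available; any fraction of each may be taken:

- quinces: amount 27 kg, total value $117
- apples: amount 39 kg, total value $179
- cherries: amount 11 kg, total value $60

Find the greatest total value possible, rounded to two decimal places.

Take in order of value per unit:
- cherries (60/11 per unit): all 11 → value 60, running total 60.00
- apples (179/39 per unit): all 39 → value 179, running total 239.00
- quinces (117/27 per unit): 4 of 27 → value 4×117/27 = 17.3333, running total 256.33
Total 256.33.

256.33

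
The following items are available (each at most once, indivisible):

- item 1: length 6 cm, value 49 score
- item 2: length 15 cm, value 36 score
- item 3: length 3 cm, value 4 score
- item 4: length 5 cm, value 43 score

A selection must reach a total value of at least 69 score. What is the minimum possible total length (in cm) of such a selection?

11

Subsets with value ≥ 69, sorted by total length:
- item 1+item 4: length 11, value 92
- item 1+item 3+item 4: length 14, value 96
Minimum length: 11 cm.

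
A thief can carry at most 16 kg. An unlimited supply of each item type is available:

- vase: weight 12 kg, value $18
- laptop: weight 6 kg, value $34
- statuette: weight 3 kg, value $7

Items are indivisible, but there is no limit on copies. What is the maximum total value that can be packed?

Best value-per-unit is laptop at 34/6; filling with it alone gives 2×34 = 68.
Optimal mix: 2×laptop + 1×statuette → weight 15, value 75.

$75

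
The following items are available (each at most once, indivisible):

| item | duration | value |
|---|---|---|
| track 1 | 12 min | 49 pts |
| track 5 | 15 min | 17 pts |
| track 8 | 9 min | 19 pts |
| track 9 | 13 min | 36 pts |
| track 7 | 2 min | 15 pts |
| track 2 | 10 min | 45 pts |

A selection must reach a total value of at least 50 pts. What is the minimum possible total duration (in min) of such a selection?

12

Subsets with value ≥ 50, sorted by total duration:
- track 7+track 2: duration 12, value 60
- track 1+track 7: duration 14, value 64
- track 9+track 7: duration 15, value 51
- track 8+track 2: duration 19, value 64
Minimum duration: 12 min.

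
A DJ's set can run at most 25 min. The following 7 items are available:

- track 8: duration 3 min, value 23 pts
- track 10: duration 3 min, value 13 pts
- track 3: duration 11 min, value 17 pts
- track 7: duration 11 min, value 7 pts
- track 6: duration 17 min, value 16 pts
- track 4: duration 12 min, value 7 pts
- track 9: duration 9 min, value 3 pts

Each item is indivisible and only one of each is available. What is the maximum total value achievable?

53 pts

Check high-value combinations within 25 min:
- track 8+track 10+track 3: duration 3+3+11=17, value 23+13+17=53
- track 8+track 10+track 6: duration 3+3+17=23, value 23+13+16=52
- track 8+track 3+track 7: duration 3+11+11=25, value 23+17+7=47
- track 8+track 10+track 7: duration 3+3+11=17, value 23+13+7=43
Best: 53 pts.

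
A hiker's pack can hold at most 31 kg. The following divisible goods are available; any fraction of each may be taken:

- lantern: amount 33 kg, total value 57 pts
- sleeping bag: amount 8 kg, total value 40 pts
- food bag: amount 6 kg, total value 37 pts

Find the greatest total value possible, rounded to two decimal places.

Take in order of value per unit:
- food bag (37/6 per unit): all 6 → value 37, running total 37.00
- sleeping bag (40/8 per unit): all 8 → value 40, running total 77.00
- lantern (57/33 per unit): 17 of 33 → value 17×57/33 = 29.3636, running total 106.36
Total 106.36.

106.36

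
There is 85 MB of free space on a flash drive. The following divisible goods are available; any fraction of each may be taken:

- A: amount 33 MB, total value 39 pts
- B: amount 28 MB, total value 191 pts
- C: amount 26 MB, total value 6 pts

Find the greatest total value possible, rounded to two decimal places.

Take in order of value per unit:
- B (191/28 per unit): all 28 → value 191, running total 191.00
- A (39/33 per unit): all 33 → value 39, running total 230.00
- C (6/26 per unit): 24 of 26 → value 24×6/26 = 5.5385, running total 235.54
Total 235.54.

235.54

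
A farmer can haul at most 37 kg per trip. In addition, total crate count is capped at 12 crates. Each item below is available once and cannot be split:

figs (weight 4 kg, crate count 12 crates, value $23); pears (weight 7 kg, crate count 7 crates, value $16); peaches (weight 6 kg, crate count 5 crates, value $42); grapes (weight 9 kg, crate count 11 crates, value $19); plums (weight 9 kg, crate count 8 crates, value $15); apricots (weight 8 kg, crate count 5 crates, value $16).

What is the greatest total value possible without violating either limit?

Feasible sets respecting both limits:
- pears+peaches: weight 13, crate count 12, value 58
- peaches+apricots: weight 14, crate count 10, value 58
- peaches: weight 6, crate count 5, value 42
- pears+apricots: weight 15, crate count 12, value 32
Best: $58.

$58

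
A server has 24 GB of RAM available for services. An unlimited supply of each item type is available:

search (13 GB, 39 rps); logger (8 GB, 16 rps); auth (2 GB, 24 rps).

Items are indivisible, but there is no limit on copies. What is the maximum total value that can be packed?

Best value-per-unit is auth at 24/2, and filling with it alone uses memory 12×2=24. No mix of the others beats 12×24 = 288.

288 rps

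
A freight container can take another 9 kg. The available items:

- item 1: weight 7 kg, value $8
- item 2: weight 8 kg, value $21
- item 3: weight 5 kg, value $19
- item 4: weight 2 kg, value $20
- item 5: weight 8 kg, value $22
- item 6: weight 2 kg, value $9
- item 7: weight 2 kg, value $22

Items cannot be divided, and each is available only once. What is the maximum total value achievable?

Check high-value combinations within 9 kg:
- item 3+item 4+item 7: weight 5+2+2=9, value 19+20+22=61
- item 4+item 6+item 7: weight 2+2+2=6, value 20+9+22=51
- item 3+item 6+item 7: weight 5+2+2=9, value 19+9+22=50
- item 3+item 4+item 6: weight 5+2+2=9, value 19+20+9=48
- item 4+item 7: weight 2+2=4, value 20+22=42
Best: $61.

$61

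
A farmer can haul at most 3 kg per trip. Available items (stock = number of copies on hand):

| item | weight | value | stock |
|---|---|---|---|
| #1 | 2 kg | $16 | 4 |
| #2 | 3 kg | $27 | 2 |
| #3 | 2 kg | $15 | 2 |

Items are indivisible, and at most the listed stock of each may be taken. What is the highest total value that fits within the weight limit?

Top feasible selections:
- 1×#2: weight 3, value 27
- 1×#1: weight 2, value 16
Best: $27.

$27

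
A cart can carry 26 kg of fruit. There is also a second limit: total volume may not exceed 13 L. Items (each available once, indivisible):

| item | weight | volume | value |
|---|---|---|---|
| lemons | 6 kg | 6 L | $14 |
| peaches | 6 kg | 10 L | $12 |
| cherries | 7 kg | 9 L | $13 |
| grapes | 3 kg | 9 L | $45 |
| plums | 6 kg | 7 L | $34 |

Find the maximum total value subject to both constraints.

$48

Feasible sets respecting both limits:
- lemons+plums: weight 12, volume 13, value 48
- grapes: weight 3, volume 9, value 45
- plums: weight 6, volume 7, value 34
- lemons: weight 6, volume 6, value 14
Best: $48.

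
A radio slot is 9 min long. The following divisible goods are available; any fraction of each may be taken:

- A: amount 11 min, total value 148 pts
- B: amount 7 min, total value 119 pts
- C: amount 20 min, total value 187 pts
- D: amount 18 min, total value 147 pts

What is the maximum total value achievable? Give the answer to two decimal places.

145.91

Take in order of value per unit:
- B (119/7 per unit): all 7 → value 119, running total 119.00
- A (148/11 per unit): 2 of 11 → value 2×148/11 = 26.9091, running total 145.91
Total 145.91.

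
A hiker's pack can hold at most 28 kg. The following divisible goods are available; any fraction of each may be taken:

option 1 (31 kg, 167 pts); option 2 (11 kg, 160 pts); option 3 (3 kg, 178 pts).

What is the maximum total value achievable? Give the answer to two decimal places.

Take in order of value per unit:
- option 3 (178/3 per unit): all 3 → value 178, running total 178.00
- option 2 (160/11 per unit): all 11 → value 160, running total 338.00
- option 1 (167/31 per unit): 14 of 31 → value 14×167/31 = 75.4194, running total 413.42
Total 413.42.

413.42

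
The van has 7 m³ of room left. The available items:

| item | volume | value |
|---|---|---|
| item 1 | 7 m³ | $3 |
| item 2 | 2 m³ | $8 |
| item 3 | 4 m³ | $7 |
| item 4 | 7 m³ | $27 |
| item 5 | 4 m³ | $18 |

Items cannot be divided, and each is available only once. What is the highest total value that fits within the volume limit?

$27

Check high-value combinations within 7 m³:
- item 4: volume 7, value 27
- item 2+item 5: volume 2+4=6, value 8+18=26
- item 5: volume 4, value 18
- item 2+item 3: volume 2+4=6, value 8+7=15
Best: $27.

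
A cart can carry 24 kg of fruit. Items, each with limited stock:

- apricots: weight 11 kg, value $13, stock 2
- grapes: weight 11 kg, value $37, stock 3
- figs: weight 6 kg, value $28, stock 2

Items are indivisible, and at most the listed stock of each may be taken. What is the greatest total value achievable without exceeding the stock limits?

Best selections within weight 24 and stock limits:
- 1×grapes + 2×figs: weight 23, value 93
- 2×grapes: weight 22, value 74
Best: $93.

$93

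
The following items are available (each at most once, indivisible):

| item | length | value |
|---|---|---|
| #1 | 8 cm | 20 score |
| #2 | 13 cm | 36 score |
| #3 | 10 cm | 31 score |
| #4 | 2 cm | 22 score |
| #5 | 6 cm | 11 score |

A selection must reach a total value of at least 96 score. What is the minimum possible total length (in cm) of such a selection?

31

Subsets with value ≥ 96, sorted by total length:
- #2+#3+#4+#5: length 31, value 100
- #1+#2+#3+#4: length 33, value 109
- #1+#2+#3+#5: length 37, value 98
Minimum length: 31 cm.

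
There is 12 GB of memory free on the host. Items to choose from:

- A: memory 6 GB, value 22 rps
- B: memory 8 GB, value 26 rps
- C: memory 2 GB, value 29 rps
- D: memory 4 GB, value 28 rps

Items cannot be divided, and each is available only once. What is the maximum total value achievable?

Check high-value combinations within 12 GB:
- A+C+D: memory 6+2+4=12, value 22+29+28=79
- C+D: memory 2+4=6, value 29+28=57
- B+C: memory 8+2=10, value 26+29=55
- B+D: memory 8+4=12, value 26+28=54
Best: 79 rps.

79 rps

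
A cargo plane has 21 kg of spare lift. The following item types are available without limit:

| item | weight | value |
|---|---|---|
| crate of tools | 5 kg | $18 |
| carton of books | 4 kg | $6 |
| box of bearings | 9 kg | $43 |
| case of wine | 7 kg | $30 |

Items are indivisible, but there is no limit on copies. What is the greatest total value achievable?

Best value-per-unit is box of bearings at 43/9; filling with it alone gives 2×43 = 86.
Optimal mix: 1×crate of tools + 1×box of bearings + 1×case of wine → weight 21, value 91.

$91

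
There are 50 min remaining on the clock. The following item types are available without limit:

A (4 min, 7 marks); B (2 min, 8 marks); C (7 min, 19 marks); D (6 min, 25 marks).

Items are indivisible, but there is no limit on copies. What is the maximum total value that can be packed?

208 marks

Best value-per-unit is D at 25/6; filling with it alone gives 8×25 = 200.
Optimal mix: 1×B + 8×D → time 50, value 208.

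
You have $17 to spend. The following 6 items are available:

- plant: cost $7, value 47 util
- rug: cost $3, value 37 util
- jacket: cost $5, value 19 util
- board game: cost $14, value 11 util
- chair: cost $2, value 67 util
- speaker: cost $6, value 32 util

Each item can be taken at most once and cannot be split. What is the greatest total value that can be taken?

Check high-value combinations within $17:
- plant+rug+jacket+chair: cost 7+3+5+2=17, value 47+37+19+67=170
- rug+jacket+chair+speaker: cost 3+5+2+6=16, value 37+19+67+32=155
- plant+rug+chair: cost 7+3+2=12, value 47+37+67=151
Best: 170 util.

170 util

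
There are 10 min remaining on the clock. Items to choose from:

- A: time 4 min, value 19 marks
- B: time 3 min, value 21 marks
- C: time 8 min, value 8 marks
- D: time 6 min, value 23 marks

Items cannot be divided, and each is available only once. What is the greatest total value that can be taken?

Check high-value combinations within 10 min:
- B+D: time 3+6=9, value 21+23=44
- A+D: time 4+6=10, value 19+23=42
- A+B: time 4+3=7, value 19+21=40
- D: time 6, value 23
Best: 44 marks.

44 marks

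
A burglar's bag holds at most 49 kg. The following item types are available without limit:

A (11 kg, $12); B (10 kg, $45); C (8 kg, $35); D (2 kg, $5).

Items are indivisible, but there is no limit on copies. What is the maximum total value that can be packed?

Best value-per-unit is B at 45/10; filling with it alone gives 4×45 = 180.
Optimal mix: 4×B + 1×C → weight 48, value 215.

$215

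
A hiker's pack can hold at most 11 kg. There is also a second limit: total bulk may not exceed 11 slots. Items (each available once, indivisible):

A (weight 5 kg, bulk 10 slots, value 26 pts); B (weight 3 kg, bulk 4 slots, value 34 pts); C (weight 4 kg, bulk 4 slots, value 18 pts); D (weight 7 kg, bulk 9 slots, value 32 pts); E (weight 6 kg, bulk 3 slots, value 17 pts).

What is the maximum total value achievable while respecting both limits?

52 pts

Feasible sets respecting both limits:
- B+C: weight 7, bulk 8, value 52
- B+E: weight 9, bulk 7, value 51
- C+E: weight 10, bulk 7, value 35
Best: 52 pts.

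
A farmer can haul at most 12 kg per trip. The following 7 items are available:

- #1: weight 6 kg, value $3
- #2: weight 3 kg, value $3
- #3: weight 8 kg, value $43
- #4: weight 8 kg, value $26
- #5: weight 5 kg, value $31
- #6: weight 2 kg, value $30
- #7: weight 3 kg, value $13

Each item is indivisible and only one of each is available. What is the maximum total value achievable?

$74

Check high-value combinations within 12 kg:
- #5+#6+#7: weight 5+2+3=10, value 31+30+13=74
- #3+#6: weight 8+2=10, value 43+30=73
- #2+#5+#6: weight 3+5+2=10, value 3+31+30=64
- #5+#6: weight 5+2=7, value 31+30=61
Best: $74.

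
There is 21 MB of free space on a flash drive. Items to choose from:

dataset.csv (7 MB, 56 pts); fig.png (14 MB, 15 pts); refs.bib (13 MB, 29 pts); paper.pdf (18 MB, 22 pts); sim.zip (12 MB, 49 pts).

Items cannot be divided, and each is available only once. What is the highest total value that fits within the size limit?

105 pts

Check high-value combinations within 21 MB:
- dataset.csv+sim.zip: size 7+12=19, value 56+49=105
- dataset.csv+refs.bib: size 7+13=20, value 56+29=85
- dataset.csv+fig.png: size 7+14=21, value 56+15=71
- dataset.csv: size 7, value 56
Best: 105 pts.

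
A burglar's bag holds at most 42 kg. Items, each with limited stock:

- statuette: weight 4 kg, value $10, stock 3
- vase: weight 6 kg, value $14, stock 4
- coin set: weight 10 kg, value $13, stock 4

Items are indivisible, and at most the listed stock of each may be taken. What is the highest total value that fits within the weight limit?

Best selections within weight 42 and stock limits:
- 2×statuette + 4×vase + 1×coin set: weight 42, value 89
- 3×statuette + 4×vase: weight 36, value 86
- 3×statuette + 3×vase + 1×coin set: weight 40, value 85
Best: $89.

$89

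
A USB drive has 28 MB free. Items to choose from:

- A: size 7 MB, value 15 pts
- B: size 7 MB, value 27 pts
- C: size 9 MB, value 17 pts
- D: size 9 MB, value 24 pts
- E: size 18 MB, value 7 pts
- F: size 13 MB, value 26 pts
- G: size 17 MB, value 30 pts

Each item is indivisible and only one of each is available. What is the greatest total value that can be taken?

68 pts

Check high-value combinations within 28 MB:
- B+C+D: size 7+9+9=25, value 27+17+24=68
- A+B+F: size 7+7+13=27, value 15+27+26=68
- A+B+D: size 7+7+9=23, value 15+27+24=66
Best: 68 pts.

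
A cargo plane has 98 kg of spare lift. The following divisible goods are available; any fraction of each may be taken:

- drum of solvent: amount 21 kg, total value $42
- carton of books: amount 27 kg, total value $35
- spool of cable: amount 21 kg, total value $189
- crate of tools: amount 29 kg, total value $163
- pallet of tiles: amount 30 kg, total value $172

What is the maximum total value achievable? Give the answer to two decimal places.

Take in order of value per unit:
- spool of cable (189/21 per unit): all 21 → value 189, running total 189.00
- pallet of tiles (172/30 per unit): all 30 → value 172, running total 361.00
- crate of tools (163/29 per unit): all 29 → value 163, running total 524.00
- drum of solvent (42/21 per unit): 18 of 21 → value 18×42/21 = 36.0000, running total 560.00
Total 560.00.

560.00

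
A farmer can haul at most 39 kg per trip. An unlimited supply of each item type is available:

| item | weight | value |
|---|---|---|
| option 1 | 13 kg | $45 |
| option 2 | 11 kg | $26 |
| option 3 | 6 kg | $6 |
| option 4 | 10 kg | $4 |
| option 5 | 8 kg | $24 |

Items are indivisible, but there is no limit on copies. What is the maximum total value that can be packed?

$135

Best value-per-unit is option 1 at 45/13, and filling with it alone uses weight 3×13=39. No mix of the others beats 3×45 = 135.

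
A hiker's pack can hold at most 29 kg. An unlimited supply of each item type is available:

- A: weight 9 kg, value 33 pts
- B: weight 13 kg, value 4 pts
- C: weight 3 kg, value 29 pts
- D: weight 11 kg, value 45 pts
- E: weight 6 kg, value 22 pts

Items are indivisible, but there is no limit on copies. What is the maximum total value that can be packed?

Best value-per-unit is C at 29/3, and filling with it alone uses weight 9×3=27. No mix of the others beats 9×29 = 261.

261 pts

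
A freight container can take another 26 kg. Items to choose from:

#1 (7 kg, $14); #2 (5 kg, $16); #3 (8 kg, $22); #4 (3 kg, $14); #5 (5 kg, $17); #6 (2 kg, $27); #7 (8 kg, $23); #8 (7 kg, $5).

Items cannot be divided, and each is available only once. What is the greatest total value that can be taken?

Check high-value combinations within 26 kg:
- #3+#4+#5+#6+#7: weight 8+3+5+2+8=26, value 22+14+17+27+23=103
- #2+#3+#4+#6+#7: weight 5+8+3+2+8=26, value 16+22+14+27+23=102
- #2+#4+#5+#6+#7: weight 5+3+5+2+8=23, value 16+14+17+27+23=97
- #2+#3+#4+#5+#6: weight 5+8+3+5+2=23, value 16+22+14+17+27=96
- #1+#4+#5+#6+#7: weight 7+3+5+2+8=25, value 14+14+17+27+23=95
Best: $103.

$103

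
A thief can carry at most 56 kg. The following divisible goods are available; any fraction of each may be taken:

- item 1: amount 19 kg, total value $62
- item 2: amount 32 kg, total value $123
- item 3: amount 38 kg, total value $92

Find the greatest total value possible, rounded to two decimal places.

197.11

Take in order of value per unit:
- item 2 (123/32 per unit): all 32 → value 123, running total 123.00
- item 1 (62/19 per unit): all 19 → value 62, running total 185.00
- item 3 (92/38 per unit): 5 of 38 → value 5×92/38 = 12.1053, running total 197.11
Total 197.11.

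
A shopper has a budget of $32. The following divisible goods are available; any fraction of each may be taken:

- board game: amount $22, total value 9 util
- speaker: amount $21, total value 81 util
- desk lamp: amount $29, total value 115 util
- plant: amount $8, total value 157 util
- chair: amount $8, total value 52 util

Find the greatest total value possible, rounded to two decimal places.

272.45

Take in order of value per unit:
- plant (157/8 per unit): all 8 → value 157, running total 157.00
- chair (52/8 per unit): all 8 → value 52, running total 209.00
- desk lamp (115/29 per unit): 16 of 29 → value 16×115/29 = 63.4483, running total 272.45
Total 272.45.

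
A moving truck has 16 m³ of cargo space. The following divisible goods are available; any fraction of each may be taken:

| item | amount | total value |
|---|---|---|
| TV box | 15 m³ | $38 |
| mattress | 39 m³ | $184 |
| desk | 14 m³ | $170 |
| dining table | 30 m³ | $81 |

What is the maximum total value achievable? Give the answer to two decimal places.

Take in order of value per unit:
- desk (170/14 per unit): all 14 → value 170, running total 170.00
- mattress (184/39 per unit): 2 of 39 → value 2×184/39 = 9.4359, running total 179.44
Total 179.44.

179.44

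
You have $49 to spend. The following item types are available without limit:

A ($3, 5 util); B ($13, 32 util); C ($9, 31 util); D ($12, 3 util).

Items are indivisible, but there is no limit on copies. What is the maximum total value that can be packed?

Best value-per-unit is C at 31/9; filling with it alone gives 5×31 = 155.
Optimal mix: 1×A + 5×C → cost 48, value 160.

160 util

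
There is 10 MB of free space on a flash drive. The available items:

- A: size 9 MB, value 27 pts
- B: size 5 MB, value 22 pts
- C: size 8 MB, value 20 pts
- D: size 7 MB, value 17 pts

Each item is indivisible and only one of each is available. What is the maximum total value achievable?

Check high-value combinations within 10 MB:
- A: size 9, value 27
- B: size 5, value 22
- C: size 8, value 20
- D: size 7, value 17
Best: 27 pts.

27 pts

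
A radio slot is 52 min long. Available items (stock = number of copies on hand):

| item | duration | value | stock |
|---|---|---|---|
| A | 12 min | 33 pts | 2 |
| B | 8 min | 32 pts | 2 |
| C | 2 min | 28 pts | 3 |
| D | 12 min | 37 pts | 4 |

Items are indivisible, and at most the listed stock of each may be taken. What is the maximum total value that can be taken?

227 pts

Top feasible selections:
- 1×B + 3×C + 3×D: duration 50, value 227
- 1×A + 1×B + 3×C + 2×D: duration 50, value 223
- 2×B + 3×C + 2×D: duration 46, value 222
- 2×A + 1×B + 3×C + 1×D: duration 50, value 219
Best: 227 pts.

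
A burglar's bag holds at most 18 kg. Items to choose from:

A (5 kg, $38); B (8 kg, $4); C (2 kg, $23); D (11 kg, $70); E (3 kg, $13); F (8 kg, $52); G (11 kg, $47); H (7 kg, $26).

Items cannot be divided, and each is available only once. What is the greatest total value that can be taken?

$131

Check high-value combinations within 18 kg:
- A+C+D: weight 5+2+11=18, value 38+23+70=131
- A+C+E+F: weight 5+2+3+8=18, value 38+23+13+52=126
- A+C+F: weight 5+2+8=15, value 38+23+52=113
Best: $131.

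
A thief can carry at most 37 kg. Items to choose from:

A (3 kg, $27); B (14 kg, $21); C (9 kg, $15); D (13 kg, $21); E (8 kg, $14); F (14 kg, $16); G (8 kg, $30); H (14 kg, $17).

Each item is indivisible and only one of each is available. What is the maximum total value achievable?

$93

This is a 0/1 knapsack; check combinations near the capacity.
- A+C+D+G: weight 3+9+13+8=33, value 27+15+21+30=93
- A+B+C+G: weight 3+14+9+8=34, value 27+21+15+30=93
- A+D+E+G: weight 3+13+8+8=32, value 27+21+14+30=92
- A+B+E+G: weight 3+14+8+8=33, value 27+21+14+30=92
- A+C+G+H: weight 3+9+8+14=34, value 27+15+30+17=89
Best: $93.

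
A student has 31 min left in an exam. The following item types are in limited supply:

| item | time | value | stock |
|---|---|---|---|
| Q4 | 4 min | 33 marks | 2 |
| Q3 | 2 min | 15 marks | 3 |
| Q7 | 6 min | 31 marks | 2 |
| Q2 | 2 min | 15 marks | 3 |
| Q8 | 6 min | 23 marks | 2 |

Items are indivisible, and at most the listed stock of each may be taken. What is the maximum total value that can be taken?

Best selections within time 31 and stock limits:
- 2×Q4 + 2×Q3 + 2×Q7 + 3×Q2: time 30, value 203
- 2×Q4 + 3×Q3 + 2×Q7 + 2×Q2: time 30, value 203
- 2×Q4 + 2×Q3 + 1×Q7 + 3×Q2 + 1×Q8: time 30, value 195
Best: 203 marks.

203 marks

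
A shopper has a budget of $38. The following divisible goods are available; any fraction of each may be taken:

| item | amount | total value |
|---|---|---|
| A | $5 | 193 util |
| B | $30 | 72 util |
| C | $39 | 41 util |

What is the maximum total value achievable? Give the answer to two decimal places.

Take in order of value per unit:
- A (193/5 per unit): all 5 → value 193, running total 193.00
- B (72/30 per unit): all 30 → value 72, running total 265.00
- C (41/39 per unit): 3 of 39 → value 3×41/39 = 3.1538, running total 268.15
Total 268.15.

268.15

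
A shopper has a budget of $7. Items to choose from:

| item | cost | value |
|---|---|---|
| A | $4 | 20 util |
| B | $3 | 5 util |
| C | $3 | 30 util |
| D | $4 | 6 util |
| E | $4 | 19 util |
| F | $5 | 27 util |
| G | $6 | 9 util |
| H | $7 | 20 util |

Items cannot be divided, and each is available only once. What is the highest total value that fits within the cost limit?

50 util

Check high-value combinations within $7:
- A+C: cost 4+3=7, value 20+30=50
- C+E: cost 3+4=7, value 30+19=49
- C+D: cost 3+4=7, value 30+6=36
Best: 50 util.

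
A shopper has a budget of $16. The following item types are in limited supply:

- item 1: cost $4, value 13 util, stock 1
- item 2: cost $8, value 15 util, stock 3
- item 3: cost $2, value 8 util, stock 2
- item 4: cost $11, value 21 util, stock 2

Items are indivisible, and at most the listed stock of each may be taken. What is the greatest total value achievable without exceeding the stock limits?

Best selections within cost 16 and stock limits:
- 1×item 1 + 1×item 2 + 2×item 3: cost 16, value 44
- 2×item 3 + 1×item 4: cost 15, value 37
Best: 44 util.

44 util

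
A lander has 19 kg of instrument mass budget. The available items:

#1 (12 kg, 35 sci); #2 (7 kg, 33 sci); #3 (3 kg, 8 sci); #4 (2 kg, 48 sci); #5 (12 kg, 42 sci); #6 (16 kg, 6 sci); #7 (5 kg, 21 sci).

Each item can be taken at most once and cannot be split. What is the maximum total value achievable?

Check high-value combinations within 19 kg:
- #4+#5+#7: mass 2+12+5=19, value 48+42+21=111
- #2+#3+#4+#7: mass 7+3+2+5=17, value 33+8+48+21=110
- #1+#4+#7: mass 12+2+5=19, value 35+48+21=104
- #2+#4+#7: mass 7+2+5=14, value 33+48+21=102
Best: 111 sci.

111 sci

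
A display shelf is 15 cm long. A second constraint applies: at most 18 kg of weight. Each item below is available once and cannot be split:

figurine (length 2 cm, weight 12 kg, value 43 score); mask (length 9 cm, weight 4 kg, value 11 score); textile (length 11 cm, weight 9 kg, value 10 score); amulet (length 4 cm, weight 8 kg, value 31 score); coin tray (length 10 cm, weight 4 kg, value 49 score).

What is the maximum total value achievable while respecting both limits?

Feasible sets respecting both limits:
- figurine+coin tray: length 12, weight 16, value 92
- amulet+coin tray: length 14, weight 12, value 80
- figurine+mask: length 11, weight 16, value 54
Best: 92 score.

92 score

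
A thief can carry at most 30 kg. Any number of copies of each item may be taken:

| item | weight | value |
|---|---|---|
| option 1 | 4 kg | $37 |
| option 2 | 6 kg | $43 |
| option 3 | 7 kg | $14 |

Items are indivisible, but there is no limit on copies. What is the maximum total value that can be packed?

$265

Best value-per-unit is option 1 at 37/4; filling with it alone gives 7×37 = 259.
Optimal mix: 6×option 1 + 1×option 2 → weight 30, value 265.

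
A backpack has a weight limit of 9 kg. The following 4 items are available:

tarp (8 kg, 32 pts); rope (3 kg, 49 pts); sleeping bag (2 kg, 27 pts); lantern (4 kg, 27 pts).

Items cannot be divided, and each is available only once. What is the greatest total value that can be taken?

103 pts

This is a 0/1 knapsack; check combinations near the capacity.
- rope+sleeping bag+lantern: weight 3+2+4=9, value 49+27+27=103
- rope+sleeping bag: weight 3+2=5, value 49+27=76
- rope+lantern: weight 3+4=7, value 49+27=76
- sleeping bag+lantern: weight 2+4=6, value 27+27=54
Best: 103 pts.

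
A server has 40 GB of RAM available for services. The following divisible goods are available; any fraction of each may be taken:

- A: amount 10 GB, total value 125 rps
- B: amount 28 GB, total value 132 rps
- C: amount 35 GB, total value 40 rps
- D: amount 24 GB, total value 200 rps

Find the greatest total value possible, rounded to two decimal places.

Take in order of value per unit:
- A (125/10 per unit): all 10 → value 125, running total 125.00
- D (200/24 per unit): all 24 → value 200, running total 325.00
- B (132/28 per unit): 6 of 28 → value 6×132/28 = 28.2857, running total 353.29
Total 353.29.

353.29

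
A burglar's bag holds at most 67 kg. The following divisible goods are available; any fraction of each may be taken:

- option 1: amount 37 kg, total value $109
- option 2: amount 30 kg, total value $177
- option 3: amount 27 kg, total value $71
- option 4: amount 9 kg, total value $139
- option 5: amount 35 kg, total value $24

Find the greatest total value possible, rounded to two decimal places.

Take in order of value per unit:
- option 4 (139/9 per unit): all 9 → value 139, running total 139.00
- option 2 (177/30 per unit): all 30 → value 177, running total 316.00
- option 1 (109/37 per unit): 28 of 37 → value 28×109/37 = 82.4865, running total 398.49
Total 398.49.

398.49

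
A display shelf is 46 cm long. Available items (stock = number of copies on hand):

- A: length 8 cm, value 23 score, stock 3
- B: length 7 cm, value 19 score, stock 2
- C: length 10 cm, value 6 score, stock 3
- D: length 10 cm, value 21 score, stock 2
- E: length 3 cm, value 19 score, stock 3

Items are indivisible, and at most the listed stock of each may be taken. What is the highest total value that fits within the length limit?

Top feasible selections:
- 3×A + 1×D + 3×E: length 43, value 147
- 3×A + 1×B + 3×E: length 40, value 145
Best: 147 score.

147 score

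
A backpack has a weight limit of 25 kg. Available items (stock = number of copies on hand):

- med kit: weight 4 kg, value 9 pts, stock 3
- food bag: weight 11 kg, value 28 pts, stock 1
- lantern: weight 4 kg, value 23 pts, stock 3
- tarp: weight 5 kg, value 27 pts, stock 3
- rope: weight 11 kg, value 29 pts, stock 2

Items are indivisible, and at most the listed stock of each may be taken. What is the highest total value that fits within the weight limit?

127 pts

Top feasible selections:
- 2×lantern + 3×tarp: weight 23, value 127
- 3×lantern + 2×tarp: weight 22, value 123
- 2×med kit + 3×lantern + 1×tarp: weight 25, value 114
Best: 127 pts.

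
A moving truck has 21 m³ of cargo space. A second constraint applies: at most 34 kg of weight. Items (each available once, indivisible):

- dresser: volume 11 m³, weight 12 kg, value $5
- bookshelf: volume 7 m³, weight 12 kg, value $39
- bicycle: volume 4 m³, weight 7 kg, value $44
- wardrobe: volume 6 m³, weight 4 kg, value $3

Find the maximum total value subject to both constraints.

$86

Feasible sets respecting both limits:
- bookshelf+bicycle+wardrobe: volume 17, weight 23, value 86
- bookshelf+bicycle: volume 11, weight 19, value 83
- dresser+bicycle+wardrobe: volume 21, weight 23, value 52
- dresser+bicycle: volume 15, weight 19, value 49
Best: $86.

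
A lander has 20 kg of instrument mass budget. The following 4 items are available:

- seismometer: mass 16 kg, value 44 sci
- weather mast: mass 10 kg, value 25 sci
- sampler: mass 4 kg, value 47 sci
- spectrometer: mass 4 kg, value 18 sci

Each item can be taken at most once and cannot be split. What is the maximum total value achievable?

Check high-value combinations within 20 kg:
- seismometer+sampler: mass 16+4=20, value 44+47=91
- weather mast+sampler+spectrometer: mass 10+4+4=18, value 25+47+18=90
- weather mast+sampler: mass 10+4=14, value 25+47=72
- sampler+spectrometer: mass 4+4=8, value 47+18=65
- seismometer+spectrometer: mass 16+4=20, value 44+18=62
Best: 91 sci.

91 sci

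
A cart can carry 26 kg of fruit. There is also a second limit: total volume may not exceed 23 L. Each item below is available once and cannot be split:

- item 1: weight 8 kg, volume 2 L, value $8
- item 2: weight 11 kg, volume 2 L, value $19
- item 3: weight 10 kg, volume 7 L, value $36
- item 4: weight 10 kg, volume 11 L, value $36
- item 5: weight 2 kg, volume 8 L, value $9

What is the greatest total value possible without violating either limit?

$72

Feasible sets respecting both limits:
- item 3+item 4: weight 20, volume 18, value 72
- item 2+item 3+item 5: weight 23, volume 17, value 64
- item 2+item 4+item 5: weight 23, volume 21, value 64
Best: $72.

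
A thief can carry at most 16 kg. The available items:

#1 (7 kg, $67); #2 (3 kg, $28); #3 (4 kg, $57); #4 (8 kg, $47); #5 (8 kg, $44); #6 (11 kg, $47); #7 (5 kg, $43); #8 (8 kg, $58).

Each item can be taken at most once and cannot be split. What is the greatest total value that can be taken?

$167

This is a 0/1 knapsack; check combinations near the capacity.
- #1+#3+#7: weight 7+4+5=16, value 67+57+43=167
- #1+#2+#3: weight 7+3+4=14, value 67+28+57=152
- #2+#3+#8: weight 3+4+8=15, value 28+57+58=143
Best: $167.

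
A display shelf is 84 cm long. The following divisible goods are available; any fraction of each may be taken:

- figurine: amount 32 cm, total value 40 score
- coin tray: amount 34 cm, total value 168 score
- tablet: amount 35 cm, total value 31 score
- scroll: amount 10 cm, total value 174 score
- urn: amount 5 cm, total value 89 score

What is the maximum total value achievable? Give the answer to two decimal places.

473.66

Take in order of value per unit:
- urn (89/5 per unit): all 5 → value 89, running total 89.00
- scroll (174/10 per unit): all 10 → value 174, running total 263.00
- coin tray (168/34 per unit): all 34 → value 168, running total 431.00
- figurine (40/32 per unit): all 32 → value 40, running total 471.00
- tablet (31/35 per unit): 3 of 35 → value 3×31/35 = 2.6571, running total 473.66
Total 473.66.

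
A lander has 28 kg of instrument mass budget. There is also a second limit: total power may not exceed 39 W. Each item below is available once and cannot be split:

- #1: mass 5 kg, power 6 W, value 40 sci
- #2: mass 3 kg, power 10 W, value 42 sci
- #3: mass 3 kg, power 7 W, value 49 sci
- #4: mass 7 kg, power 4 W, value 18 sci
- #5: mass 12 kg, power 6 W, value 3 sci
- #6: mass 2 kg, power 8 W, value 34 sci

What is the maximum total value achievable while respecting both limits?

183 sci

Feasible sets respecting both limits:
- #1+#2+#3+#4+#6: mass 20, power 35, value 183
- #1+#2+#3+#5+#6: mass 25, power 37, value 168
- #1+#2+#3+#6: mass 13, power 31, value 165
- #1+#2+#3+#4: mass 18, power 27, value 149
Best: 183 sci.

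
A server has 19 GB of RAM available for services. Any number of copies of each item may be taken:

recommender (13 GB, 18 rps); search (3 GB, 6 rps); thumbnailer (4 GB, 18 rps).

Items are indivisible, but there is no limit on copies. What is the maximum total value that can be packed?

78 rps

Best value-per-unit is thumbnailer at 18/4; filling with it alone gives 4×18 = 72.
Optimal mix: 1×search + 4×thumbnailer → memory 19, value 78.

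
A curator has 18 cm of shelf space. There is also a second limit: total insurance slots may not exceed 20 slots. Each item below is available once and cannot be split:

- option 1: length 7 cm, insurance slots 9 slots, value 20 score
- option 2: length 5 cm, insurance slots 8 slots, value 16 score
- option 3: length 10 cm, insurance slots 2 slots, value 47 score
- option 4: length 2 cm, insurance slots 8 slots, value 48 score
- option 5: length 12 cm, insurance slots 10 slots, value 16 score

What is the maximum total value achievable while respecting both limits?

Feasible sets respecting both limits:
- option 2+option 3+option 4: length 17, insurance slots 18, value 111
- option 3+option 4: length 12, insurance slots 10, value 95
- option 1+option 4: length 9, insurance slots 17, value 68
- option 1+option 3: length 17, insurance slots 11, value 67
Best: 111 score.

111 score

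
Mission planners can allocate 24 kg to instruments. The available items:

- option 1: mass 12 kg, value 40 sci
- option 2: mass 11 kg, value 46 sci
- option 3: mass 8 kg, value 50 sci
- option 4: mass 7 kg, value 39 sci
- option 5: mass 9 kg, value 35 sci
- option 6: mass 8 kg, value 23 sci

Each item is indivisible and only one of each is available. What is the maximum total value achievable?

Check high-value combinations within 24 kg:
- option 3+option 4+option 5: mass 8+7+9=24, value 50+39+35=124
- option 3+option 4+option 6: mass 8+7+8=23, value 50+39+23=112
- option 4+option 5+option 6: mass 7+9+8=24, value 39+35+23=97
- option 2+option 3: mass 11+8=19, value 46+50=96
- option 1+option 3: mass 12+8=20, value 40+50=90
Best: 124 sci.

124 sci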